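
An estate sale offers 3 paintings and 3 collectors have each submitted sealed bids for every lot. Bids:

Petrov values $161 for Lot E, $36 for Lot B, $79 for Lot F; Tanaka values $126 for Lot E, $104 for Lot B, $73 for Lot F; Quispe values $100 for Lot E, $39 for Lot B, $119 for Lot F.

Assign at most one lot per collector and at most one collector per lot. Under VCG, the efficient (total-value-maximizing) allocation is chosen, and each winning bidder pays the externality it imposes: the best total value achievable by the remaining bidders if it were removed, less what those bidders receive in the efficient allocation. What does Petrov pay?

Petrov pays $22.

Efficient allocation: Petrov→Lot E ($161), Tanaka→Lot B ($104), Quispe→Lot F ($119); total welfare W = $384.
Petrov receives Lot E at value $161, so the others get W − 161 = $223.
Without Petrov: best allocation of the remaining 2 bidders over all 3 lots is Tanaka→Lot E ($126), Quispe→Lot F ($119), total $245.
VCG payment = (others' best without Petrov) − (others' welfare with Petrov) = 245 − 223 = $22.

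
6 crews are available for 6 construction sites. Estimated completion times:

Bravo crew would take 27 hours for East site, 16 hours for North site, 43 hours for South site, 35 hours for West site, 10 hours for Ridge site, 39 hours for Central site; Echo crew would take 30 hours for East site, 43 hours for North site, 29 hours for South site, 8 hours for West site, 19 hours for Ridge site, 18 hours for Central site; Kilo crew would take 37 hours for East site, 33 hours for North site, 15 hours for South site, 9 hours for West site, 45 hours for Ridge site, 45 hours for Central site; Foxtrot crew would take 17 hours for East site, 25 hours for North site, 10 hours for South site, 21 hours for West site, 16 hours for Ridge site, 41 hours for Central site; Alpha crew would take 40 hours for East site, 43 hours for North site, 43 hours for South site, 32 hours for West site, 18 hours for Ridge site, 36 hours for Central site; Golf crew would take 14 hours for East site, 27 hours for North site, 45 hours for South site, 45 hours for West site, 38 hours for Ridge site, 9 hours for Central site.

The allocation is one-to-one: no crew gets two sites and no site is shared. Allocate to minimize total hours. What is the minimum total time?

Optimal: Bravo crew→North site (16 hours), Echo crew→West site (8 hours), Kilo crew→South site (15 hours), Foxtrot crew→East site (17 hours), Alpha crew→Ridge site (18 hours), Golf crew→Central site (9 hours) — total 16+8+15+17+18+9 = 83 hours.
Min-entry greedy (repeatedly take the single cheapest remaining cell) gives 110 hours, worse by 27.
Next-best assignment: Bravo crew→North site, Echo crew→Central site, Kilo crew→West site, Foxtrot crew→South site, Alpha crew→Ridge site, Golf crew→East site = 85 hours.

Min total: 83 hours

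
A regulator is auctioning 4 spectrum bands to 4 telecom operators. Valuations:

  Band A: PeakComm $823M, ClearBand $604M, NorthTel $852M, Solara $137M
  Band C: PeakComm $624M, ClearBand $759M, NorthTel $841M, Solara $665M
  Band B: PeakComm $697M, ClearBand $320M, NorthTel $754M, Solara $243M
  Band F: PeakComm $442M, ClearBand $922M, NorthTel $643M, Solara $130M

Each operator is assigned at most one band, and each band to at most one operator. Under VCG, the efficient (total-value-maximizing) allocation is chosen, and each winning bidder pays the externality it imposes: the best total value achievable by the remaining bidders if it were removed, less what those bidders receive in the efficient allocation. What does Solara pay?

Solara pays $87M.

Efficient allocation: PeakComm→Band A ($823M), ClearBand→Band F ($922M), NorthTel→Band B ($754M), Solara→Band C ($665M); total welfare W = $3164M.
Solara receives Band C at value $665M, so the others get W − 665 = $2499M.
Without Solara: best allocation of the remaining 3 bidders over all 4 bands is PeakComm→Band A ($823M), ClearBand→Band F ($922M), NorthTel→Band C ($841M), total $2586M.
VCG payment = (others' best without Solara) − (others' welfare with Solara) = 2586 − 2499 = $87M.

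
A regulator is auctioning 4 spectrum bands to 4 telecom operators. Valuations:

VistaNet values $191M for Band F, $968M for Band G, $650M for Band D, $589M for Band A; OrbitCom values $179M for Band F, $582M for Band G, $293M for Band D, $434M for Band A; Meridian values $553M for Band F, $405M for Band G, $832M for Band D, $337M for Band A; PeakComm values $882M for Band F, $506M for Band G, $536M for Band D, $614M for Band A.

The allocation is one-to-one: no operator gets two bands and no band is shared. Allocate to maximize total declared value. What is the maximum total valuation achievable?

Max total: $3116M

Treat this as an assignment problem: match each operator to one band.
Optimal: VistaNet→Band G ($968M), OrbitCom→Band A ($434M), Meridian→Band D ($832M), PeakComm→Band F ($882M) — total 968+434+832+882 = $3116M.
Next-best assignment: VistaNet→Band A, OrbitCom→Band G, Meridian→Band D, PeakComm→Band F = $2885M.
Swapping PeakComm↔VistaNet (PeakComm→Band G $506M, VistaNet→Band F $191M) loses 1153.
No other one-to-one assignment exceeds $3116M.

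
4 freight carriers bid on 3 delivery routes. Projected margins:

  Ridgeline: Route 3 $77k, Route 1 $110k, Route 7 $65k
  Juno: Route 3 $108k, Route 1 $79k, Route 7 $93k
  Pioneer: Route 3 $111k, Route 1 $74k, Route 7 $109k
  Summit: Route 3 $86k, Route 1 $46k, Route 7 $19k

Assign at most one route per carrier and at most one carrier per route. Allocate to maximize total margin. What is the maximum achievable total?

Max total: $327k

Optimal: Juno→Route 3 ($108k), Ridgeline→Route 1 ($110k), Pioneer→Route 7 ($109k) — total 108+110+109 = $327k.
Max-entry greedy (repeatedly take the single best remaining cell) gives $314k, worse by 13.
Next-best assignment: Pioneer→Route 3, Ridgeline→Route 1, Juno→Route 7 = $314k.
Swapping Juno↔Ridgeline (Juno→Route 1 $79k, Ridgeline→Route 3 $77k) loses 62.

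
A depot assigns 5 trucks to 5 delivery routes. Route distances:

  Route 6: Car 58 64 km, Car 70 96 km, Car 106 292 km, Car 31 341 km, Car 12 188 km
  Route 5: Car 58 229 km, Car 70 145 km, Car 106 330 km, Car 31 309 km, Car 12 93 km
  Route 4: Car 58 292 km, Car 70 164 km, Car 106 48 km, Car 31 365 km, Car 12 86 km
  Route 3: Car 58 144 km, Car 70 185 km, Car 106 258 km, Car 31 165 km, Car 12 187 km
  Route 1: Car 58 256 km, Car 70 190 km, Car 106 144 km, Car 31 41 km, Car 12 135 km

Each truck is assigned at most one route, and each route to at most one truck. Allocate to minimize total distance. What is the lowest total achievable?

Minimum total: 422 km

Optimal: Car 58→Route 3 (144 km), Car 70→Route 6 (96 km), Car 106→Route 4 (48 km), Car 31→Route 1 (41 km), Car 12→Route 5 (93 km) — total 144+96+48+41+93 = 422 km.
Min-entry greedy (repeatedly take the single cheapest remaining cell) gives 431 km, worse by 9.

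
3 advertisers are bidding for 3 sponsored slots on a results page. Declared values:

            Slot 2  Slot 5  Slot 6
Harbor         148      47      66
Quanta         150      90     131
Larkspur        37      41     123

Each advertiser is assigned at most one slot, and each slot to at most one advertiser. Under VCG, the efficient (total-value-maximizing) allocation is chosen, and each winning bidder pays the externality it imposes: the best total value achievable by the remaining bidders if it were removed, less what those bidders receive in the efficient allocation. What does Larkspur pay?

Efficient allocation: Harbor→Slot 2 ($148), Quanta→Slot 5 ($90), Larkspur→Slot 6 ($123); total welfare W = $361.
Larkspur receives Slot 6 at value $123, so the others get W − 123 = $238.
Without Larkspur: best allocation of the remaining 2 bidders over all 3 slots is Harbor→Slot 2 ($148), Quanta→Slot 6 ($131), total $279.
VCG payment = (others' best without Larkspur) − (others' welfare with Larkspur) = 279 − 238 = $41.

Larkspur pays $41.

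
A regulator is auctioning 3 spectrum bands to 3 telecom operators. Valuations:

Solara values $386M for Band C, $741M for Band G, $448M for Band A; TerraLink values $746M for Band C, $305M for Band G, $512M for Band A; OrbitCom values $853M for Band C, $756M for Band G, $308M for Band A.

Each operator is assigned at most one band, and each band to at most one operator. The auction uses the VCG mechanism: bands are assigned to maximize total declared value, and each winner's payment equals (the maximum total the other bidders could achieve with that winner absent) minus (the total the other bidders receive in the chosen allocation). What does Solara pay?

Efficient allocation: Solara→Band G ($741M), TerraLink→Band A ($512M), OrbitCom→Band C ($853M); total welfare W = $2106M.
Solara receives Band G at value $741M, so the others get W − 741 = $1365M.
Without Solara: best allocation of the remaining 2 bidders over all 3 bands is TerraLink→Band C ($746M), OrbitCom→Band G ($756M), total $1502M.
VCG payment = (others' best without Solara) − (others' welfare with Solara) = 1502 − 1365 = $137M.

Solara pays $137M.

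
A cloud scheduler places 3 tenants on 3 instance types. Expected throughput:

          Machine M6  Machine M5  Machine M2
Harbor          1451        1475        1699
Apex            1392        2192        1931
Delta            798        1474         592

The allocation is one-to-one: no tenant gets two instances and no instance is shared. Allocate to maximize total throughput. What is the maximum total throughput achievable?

Maximum total: 4856 ops/s

Optimal: Harbor→Machine M6 (1451 ops/s), Apex→Machine M2 (1931 ops/s), Delta→Machine M5 (1474 ops/s) — total 1451+1931+1474 = 4856 ops/s.
Swapping Harbor↔Apex (Harbor→Machine M2 1699 ops/s, Apex→Machine M6 1392 ops/s) loses 291.
No other one-to-one assignment exceeds 4856 ops/s.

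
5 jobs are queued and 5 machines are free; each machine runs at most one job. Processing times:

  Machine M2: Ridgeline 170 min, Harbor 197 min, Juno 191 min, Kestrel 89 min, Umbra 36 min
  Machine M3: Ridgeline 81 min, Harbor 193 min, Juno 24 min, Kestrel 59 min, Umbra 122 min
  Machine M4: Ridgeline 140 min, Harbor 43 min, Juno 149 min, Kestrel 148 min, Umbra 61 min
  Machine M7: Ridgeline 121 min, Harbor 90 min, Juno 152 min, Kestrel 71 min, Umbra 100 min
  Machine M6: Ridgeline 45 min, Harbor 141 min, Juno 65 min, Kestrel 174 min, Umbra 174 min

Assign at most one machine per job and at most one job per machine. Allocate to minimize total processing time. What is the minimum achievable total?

Optimal: Ridgeline→Machine M6 (45 min), Harbor→Machine M4 (43 min), Juno→Machine M3 (24 min), Kestrel→Machine M7 (71 min), Umbra→Machine M2 (36 min) — total 45+43+24+71+36 = 219 min.
Next-best assignment: Ridgeline→Machine M3, Harbor→Machine M4, Juno→Machine M6, Kestrel→Machine M7, Umbra→Machine M2 = 296 min.

Minimum total: 219 min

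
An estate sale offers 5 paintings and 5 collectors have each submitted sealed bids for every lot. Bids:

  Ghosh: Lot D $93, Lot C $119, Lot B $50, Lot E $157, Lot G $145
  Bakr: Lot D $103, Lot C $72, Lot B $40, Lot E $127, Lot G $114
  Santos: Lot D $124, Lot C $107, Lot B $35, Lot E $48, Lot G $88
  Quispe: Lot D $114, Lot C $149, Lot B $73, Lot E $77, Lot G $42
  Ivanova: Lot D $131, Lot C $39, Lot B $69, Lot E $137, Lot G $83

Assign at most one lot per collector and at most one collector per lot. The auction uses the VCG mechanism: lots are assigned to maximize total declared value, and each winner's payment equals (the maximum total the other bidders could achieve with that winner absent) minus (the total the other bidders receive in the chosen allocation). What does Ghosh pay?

Ghosh pays $55.

Efficient allocation: Ghosh→Lot G ($145), Bakr→Lot E ($127), Santos→Lot D ($124), Quispe→Lot C ($149), Ivanova→Lot B ($69); total welfare W = $614.
Ghosh receives Lot G at value $145, so the others get W − 145 = $469.
Without Ghosh: best allocation of the remaining 4 bidders over all 5 lots is Bakr→Lot G ($114), Santos→Lot D ($124), Quispe→Lot C ($149), Ivanova→Lot E ($137), total $524.
VCG payment = (others' best without Ghosh) − (others' welfare with Ghosh) = 524 − 469 = $55.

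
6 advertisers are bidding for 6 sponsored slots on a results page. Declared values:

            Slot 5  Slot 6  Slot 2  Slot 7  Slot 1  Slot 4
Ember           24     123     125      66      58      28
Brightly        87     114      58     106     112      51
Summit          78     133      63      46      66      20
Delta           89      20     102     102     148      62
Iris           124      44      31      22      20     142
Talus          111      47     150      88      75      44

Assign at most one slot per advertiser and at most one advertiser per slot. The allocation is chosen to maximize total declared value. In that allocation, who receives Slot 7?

Optimal: Ember→Slot 2 ($125), Brightly→Slot 7 ($106), Summit→Slot 6 ($133), Delta→Slot 1 ($148), Iris→Slot 4 ($142), Talus→Slot 5 ($111) — total 125+106+133+148+142+111 = $765.
Column-greedy (each slot in turn goes to its best remaining advertiser) gives $689, worse by 76.
Swapping Delta↔Iris (Delta→Slot 4 $62, Iris→Slot 1 $20) loses 208.
Brightly's own top slot is Slot 6 ($114), but forcing Brightly→Slot 6 and reassigning the rest optimally gives only $698 — worse by 67.

Brightly receives Slot 7.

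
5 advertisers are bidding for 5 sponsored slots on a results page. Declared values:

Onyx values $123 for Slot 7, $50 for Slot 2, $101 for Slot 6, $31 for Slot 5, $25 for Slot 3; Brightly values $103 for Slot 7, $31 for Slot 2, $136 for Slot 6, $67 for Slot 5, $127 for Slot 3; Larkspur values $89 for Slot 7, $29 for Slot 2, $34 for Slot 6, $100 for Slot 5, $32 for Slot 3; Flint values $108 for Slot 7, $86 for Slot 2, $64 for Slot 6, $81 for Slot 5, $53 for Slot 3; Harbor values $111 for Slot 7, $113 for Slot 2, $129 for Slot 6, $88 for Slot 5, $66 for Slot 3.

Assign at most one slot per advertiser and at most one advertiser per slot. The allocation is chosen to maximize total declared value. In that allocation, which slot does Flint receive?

Optimal: Onyx→Slot 7 ($123), Brightly→Slot 3 ($127), Larkspur→Slot 5 ($100), Flint→Slot 2 ($86), Harbor→Slot 6 ($129) — total 123+127+100+86+129 = $565.
Column-greedy (each slot in turn goes to its best remaining advertiser) gives $525, worse by 40.
Next-best assignment: Onyx→Slot 6, Brightly→Slot 3, Larkspur→Slot 5, Flint→Slot 7, Harbor→Slot 2 = $549.
Every other assignment is strictly worse.
Flint's own top slot is Slot 7 ($108), but forcing Flint→Slot 7 and reassigning the rest optimally gives only $549 — worse by 16.

Flint receives Slot 2.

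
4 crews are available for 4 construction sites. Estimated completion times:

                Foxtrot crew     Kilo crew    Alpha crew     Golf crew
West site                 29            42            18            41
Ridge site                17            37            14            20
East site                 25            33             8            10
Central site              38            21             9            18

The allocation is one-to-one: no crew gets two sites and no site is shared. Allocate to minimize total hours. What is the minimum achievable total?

Optimal: Foxtrot crew→Ridge site (17 hours), Kilo crew→Central site (21 hours), Alpha crew→West site (18 hours), Golf crew→East site (10 hours) — total 17+21+18+10 = 66 hours.
Min-entry greedy (repeatedly take the single cheapest remaining cell) gives 85 hours, worse by 19.
No other one-to-one assignment undercuts 66 hours.

Min total: 66 hours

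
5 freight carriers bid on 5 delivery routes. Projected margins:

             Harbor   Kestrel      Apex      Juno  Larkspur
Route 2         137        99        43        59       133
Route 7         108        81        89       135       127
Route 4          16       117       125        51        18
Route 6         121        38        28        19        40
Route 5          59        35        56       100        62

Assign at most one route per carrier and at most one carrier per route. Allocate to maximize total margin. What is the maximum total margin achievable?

Maximum total: $572k

Optimal: Harbor→Route 6 ($121k), Kestrel→Route 2 ($99k), Apex→Route 4 ($125k), Juno→Route 5 ($100k), Larkspur→Route 7 ($127k) — total 121+99+125+100+127 = $572k.
Column-greedy (each route in turn goes to its best remaining carrier) gives $472k, worse by 100.
No other one-to-one assignment exceeds $572k.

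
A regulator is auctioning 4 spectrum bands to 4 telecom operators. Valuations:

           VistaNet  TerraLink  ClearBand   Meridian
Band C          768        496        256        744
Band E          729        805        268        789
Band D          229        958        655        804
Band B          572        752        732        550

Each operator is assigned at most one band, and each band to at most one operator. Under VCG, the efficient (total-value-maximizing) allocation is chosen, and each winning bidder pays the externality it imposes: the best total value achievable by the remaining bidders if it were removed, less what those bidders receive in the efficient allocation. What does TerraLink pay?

TerraLink pays $15M.

Efficient allocation: VistaNet→Band C ($768M), TerraLink→Band D ($958M), ClearBand→Band B ($732M), Meridian→Band E ($789M); total welfare W = $3247M.
TerraLink receives Band D at value $958M, so the others get W − 958 = $2289M.
Without TerraLink: best allocation of the remaining 3 bidders over all 4 bands is VistaNet→Band C ($768M), ClearBand→Band B ($732M), Meridian→Band D ($804M), total $2304M.
VCG payment = (others' best without TerraLink) − (others' welfare with TerraLink) = 2304 − 2289 = $15M.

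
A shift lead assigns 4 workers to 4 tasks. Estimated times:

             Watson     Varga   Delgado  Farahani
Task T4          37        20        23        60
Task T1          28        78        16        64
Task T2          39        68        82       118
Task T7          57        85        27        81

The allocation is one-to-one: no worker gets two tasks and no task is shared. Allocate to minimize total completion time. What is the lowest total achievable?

Optimal: Watson→Task T2 (39 min), Varga→Task T4 (20 min), Delgado→Task T7 (27 min), Farahani→Task T1 (64 min) — total 39+20+27+64 = 150 min.
Min-entry greedy (repeatedly take the single cheapest remaining cell) gives 156 min, worse by 6.
Checked against all permutations: 150 min is optimal.

Min total: 150 min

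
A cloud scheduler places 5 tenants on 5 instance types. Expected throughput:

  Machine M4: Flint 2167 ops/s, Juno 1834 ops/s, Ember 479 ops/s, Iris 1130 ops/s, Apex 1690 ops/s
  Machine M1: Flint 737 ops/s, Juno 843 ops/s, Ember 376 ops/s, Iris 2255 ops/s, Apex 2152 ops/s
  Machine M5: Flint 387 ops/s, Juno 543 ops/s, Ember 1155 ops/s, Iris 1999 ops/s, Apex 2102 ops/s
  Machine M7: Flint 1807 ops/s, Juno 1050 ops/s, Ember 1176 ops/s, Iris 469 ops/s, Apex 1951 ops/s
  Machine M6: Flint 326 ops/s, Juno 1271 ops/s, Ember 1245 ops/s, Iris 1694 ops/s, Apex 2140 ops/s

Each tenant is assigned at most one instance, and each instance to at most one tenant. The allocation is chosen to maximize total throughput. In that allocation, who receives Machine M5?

Treat this as an assignment problem: match each tenant to one instance.
Optimal: Flint→Machine M7 (1807 ops/s), Juno→Machine M4 (1834 ops/s), Ember→Machine M6 (1245 ops/s), Iris→Machine M1 (2255 ops/s), Apex→Machine M5 (2102 ops/s) — total 1807+1834+1245+2255+2102 = 9243 ops/s.
Row-greedy (each tenant in turn takes its best remaining instance) gives 8971 ops/s, worse by 272.
Every other assignment is strictly worse.
Apex's own top instance is Machine M1 (2152 ops/s), but forcing Apex→Machine M1 and reassigning the rest optimally gives only 9037 ops/s — worse by 206.

Apex receives Machine M5.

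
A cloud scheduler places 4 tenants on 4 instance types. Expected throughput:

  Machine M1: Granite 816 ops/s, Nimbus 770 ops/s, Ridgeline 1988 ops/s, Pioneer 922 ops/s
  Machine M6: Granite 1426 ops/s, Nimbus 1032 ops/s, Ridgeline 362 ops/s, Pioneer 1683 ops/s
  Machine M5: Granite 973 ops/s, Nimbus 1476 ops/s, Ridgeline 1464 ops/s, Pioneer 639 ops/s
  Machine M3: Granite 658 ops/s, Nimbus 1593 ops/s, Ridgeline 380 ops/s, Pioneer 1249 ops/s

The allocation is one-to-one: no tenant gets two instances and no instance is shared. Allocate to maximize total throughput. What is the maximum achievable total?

Maximum total: 6237 ops/s

Optimal: Granite→Machine M5 (973 ops/s), Nimbus→Machine M3 (1593 ops/s), Ridgeline→Machine M1 (1988 ops/s), Pioneer→Machine M6 (1683 ops/s) — total 973+1593+1988+1683 = 6237 ops/s.
Row-greedy (each tenant in turn takes its best remaining instance) gives 5646 ops/s, worse by 591.
Next-best assignment: Granite→Machine M6, Nimbus→Machine M5, Ridgeline→Machine M1, Pioneer→Machine M3 = 6139 ops/s.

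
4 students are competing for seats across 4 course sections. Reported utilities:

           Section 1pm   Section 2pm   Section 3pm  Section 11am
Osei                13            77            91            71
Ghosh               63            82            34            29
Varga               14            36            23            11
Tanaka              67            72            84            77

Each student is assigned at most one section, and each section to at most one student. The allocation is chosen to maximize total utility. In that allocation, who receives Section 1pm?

Optimal: Osei→Section 3pm (91 points), Ghosh→Section 1pm (63 points), Varga→Section 2pm (36 points), Tanaka→Section 11am (77 points) — total 91+63+36+77 = 267 points.
Row-greedy (each student in turn takes its best remaining section) gives 264 points, worse by 3.
Next-best assignment: Osei→Section 3pm, Ghosh→Section 2pm, Varga→Section 1pm, Tanaka→Section 11am = 264 points.
Ghosh's own top section is Section 2pm (82 points), but forcing Ghosh→Section 2pm and reassigning the rest optimally gives only 264 points — worse by 3.

Ghosh receives Section 1pm.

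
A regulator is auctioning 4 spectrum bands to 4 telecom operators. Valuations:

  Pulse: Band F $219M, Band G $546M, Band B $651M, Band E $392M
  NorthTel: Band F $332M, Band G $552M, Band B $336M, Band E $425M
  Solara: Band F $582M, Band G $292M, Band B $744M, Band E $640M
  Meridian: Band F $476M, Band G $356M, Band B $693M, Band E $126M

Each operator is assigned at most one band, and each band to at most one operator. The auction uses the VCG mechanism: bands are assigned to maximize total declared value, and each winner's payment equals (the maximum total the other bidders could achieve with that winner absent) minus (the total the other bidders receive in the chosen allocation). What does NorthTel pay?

NorthTel pays $112M.

Efficient allocation: Pulse→Band B ($651M), NorthTel→Band G ($552M), Solara→Band E ($640M), Meridian→Band F ($476M); total welfare W = $2319M.
NorthTel receives Band G at value $552M, so the others get W − 552 = $1767M.
Without NorthTel: best allocation of the remaining 3 bidders over all 4 bands is Pulse→Band G ($546M), Solara→Band E ($640M), Meridian→Band B ($693M), total $1879M.
VCG payment = (others' best without NorthTel) − (others' welfare with NorthTel) = 1879 − 1767 = $112M.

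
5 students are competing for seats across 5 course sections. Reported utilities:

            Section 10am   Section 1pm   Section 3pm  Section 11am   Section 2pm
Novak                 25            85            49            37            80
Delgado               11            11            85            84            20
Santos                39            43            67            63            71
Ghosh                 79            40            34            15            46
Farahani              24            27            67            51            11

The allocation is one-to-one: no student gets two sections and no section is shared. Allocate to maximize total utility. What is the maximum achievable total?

Optimal: Novak→Section 1pm (85 points), Delgado→Section 11am (84 points), Santos→Section 2pm (71 points), Ghosh→Section 10am (79 points), Farahani→Section 3pm (67 points) — total 85+84+71+79+67 = 386 points.
Column-greedy (each section in turn goes to its best remaining student) gives 323 points, worse by 63.
No other one-to-one assignment exceeds 386 points.

Maximum total: 386 points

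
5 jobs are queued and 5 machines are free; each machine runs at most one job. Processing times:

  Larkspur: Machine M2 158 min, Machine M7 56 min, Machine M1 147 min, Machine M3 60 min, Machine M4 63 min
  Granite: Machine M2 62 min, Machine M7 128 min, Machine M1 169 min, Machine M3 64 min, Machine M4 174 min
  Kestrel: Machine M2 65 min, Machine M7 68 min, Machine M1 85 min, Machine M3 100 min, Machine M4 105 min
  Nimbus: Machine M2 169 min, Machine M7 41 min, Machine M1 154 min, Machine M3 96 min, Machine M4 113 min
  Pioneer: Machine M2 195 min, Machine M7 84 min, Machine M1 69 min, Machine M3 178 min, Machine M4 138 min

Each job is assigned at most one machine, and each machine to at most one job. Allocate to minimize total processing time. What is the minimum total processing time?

Optimal: Larkspur→Machine M4 (63 min), Granite→Machine M3 (64 min), Kestrel→Machine M2 (65 min), Nimbus→Machine M7 (41 min), Pioneer→Machine M1 (69 min) — total 63+64+65+41+69 = 302 min.
Min-entry greedy (repeatedly take the single cheapest remaining cell) gives 337 min, worse by 35.
Swapping Larkspur↔Nimbus (Larkspur→Machine M7 56 min, Nimbus→Machine M4 113 min) adds 65.
No other one-to-one assignment undercuts 302 min.

Min total: 302 min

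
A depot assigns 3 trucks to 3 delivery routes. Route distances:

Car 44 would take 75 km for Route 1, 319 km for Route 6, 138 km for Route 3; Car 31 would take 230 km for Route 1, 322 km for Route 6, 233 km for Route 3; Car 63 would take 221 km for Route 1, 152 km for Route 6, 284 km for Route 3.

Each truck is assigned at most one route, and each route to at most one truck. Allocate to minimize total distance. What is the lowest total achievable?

Min total: 460 km

Treat this as an assignment problem: match each truck to one route.
Optimal: Car 44→Route 1 (75 km), Car 31→Route 3 (233 km), Car 63→Route 6 (152 km) — total 75+233+152 = 460 km.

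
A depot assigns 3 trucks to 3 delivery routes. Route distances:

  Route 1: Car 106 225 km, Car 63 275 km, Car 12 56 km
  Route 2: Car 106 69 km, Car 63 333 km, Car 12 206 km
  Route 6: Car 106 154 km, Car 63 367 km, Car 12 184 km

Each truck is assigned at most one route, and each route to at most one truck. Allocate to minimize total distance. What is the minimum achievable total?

Min total: 492 km

Optimal: Car 106→Route 2 (69 km), Car 63→Route 6 (367 km), Car 12→Route 1 (56 km) — total 69+367+56 = 492 km.
Swapping Car 12↔Car 106 (Car 12→Route 2 206 km, Car 106→Route 1 225 km) adds 306.
Checked against all permutations: 492 km is optimal.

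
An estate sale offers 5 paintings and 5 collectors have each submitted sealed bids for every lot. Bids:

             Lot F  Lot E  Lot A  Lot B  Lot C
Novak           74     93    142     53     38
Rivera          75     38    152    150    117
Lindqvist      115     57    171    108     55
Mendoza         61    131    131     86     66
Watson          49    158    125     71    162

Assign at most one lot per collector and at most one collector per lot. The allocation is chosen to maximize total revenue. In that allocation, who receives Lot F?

Lindqvist receives Lot F.

This is the linear assignment problem.
Optimal: Novak→Lot A ($142), Rivera→Lot B ($150), Lindqvist→Lot F ($115), Mendoza→Lot E ($131), Watson→Lot C ($162) — total 142+150+115+131+162 = $700.
Max-entry greedy (repeatedly take the single best remaining cell) gives $688, worse by 12.
Next-best assignment: Novak→Lot F, Rivera→Lot B, Lindqvist→Lot A, Mendoza→Lot E, Watson→Lot C = $688.
Swapping Lindqvist↔Mendoza (Lindqvist→Lot E $57, Mendoza→Lot F $61) loses 128.
Every other assignment is strictly worse.
Lindqvist's own top lot is Lot A ($171), but forcing Lindqvist→Lot A and reassigning the rest optimally gives only $688 — worse by 12.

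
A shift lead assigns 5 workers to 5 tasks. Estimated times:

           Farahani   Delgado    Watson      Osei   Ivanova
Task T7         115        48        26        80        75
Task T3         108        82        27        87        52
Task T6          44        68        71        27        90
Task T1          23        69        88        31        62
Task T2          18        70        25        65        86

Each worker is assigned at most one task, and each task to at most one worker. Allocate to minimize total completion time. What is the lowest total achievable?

Optimal: Farahani→Task T1 (23 min), Delgado→Task T7 (48 min), Watson→Task T2 (25 min), Osei→Task T6 (27 min), Ivanova→Task T3 (52 min) — total 23+48+25+27+52 = 175 min.
Row-greedy (each worker in turn takes its cheapest remaining task) gives 182 min, worse by 7.

Min total: 175 min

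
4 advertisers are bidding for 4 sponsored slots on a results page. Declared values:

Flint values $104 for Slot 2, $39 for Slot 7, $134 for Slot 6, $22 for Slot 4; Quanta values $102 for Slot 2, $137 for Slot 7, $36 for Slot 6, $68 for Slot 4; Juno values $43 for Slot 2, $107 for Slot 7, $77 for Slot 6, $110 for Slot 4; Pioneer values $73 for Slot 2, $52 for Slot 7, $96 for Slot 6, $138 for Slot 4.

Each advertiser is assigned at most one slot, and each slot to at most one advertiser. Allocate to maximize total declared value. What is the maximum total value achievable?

Maximum total: $481

Optimal: Flint→Slot 6 ($134), Quanta→Slot 2 ($102), Juno→Slot 7 ($107), Pioneer→Slot 4 ($138) — total 134+102+107+138 = $481.
Column-greedy (each slot in turn goes to its best remaining advertiser) gives $447, worse by 34.
Swapping Flint↔Juno (Flint→Slot 7 $39, Juno→Slot 6 $77) loses 125.
Checked against all permutations: $481 is optimal.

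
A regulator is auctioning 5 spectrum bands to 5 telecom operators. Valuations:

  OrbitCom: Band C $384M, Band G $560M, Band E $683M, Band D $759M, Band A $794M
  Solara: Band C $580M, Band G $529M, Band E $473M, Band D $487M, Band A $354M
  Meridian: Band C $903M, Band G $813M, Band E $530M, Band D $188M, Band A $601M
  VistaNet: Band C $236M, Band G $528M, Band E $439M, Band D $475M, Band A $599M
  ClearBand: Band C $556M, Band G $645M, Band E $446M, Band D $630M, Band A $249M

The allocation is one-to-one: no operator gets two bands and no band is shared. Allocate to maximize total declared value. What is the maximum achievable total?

Max total: $3379M

Optimal: OrbitCom→Band D ($759M), Solara→Band E ($473M), Meridian→Band C ($903M), VistaNet→Band A ($599M), ClearBand→Band G ($645M) — total 759+473+903+599+645 = $3379M.
Max-entry greedy (repeatedly take the single best remaining cell) gives $3268M, worse by 111.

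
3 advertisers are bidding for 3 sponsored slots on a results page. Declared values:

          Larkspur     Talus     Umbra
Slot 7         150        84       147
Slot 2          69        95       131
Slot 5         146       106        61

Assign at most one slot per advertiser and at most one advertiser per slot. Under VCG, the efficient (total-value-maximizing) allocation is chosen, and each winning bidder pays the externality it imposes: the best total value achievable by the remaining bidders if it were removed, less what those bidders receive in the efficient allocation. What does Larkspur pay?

Efficient allocation: Larkspur→Slot 5 ($146), Talus→Slot 2 ($95), Umbra→Slot 7 ($147); total welfare W = $388.
Larkspur receives Slot 5 at value $146, so the others get W − 146 = $242.
Without Larkspur: best allocation of the remaining 2 bidders over all 3 slots is Talus→Slot 5 ($106), Umbra→Slot 7 ($147), total $253.
VCG payment = (others' best without Larkspur) − (others' welfare with Larkspur) = 253 − 242 = $11.

Larkspur pays $11.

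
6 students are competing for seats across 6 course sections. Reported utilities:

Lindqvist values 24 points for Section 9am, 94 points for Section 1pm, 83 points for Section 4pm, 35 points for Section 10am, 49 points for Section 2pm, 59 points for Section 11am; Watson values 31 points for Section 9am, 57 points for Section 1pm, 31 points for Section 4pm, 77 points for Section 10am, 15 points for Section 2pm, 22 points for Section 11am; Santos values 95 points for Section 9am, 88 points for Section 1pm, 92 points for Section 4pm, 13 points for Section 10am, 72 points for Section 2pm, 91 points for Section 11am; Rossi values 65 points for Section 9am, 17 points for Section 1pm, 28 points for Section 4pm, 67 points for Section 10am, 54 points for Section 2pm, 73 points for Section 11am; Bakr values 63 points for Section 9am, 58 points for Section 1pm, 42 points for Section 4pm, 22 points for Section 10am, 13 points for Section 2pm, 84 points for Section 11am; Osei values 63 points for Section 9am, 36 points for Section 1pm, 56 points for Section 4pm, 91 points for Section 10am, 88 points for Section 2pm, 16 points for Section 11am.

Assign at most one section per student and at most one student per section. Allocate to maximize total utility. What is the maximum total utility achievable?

Maximum total: 500 points

Optimal: Lindqvist→Section 1pm (94 points), Watson→Section 10am (77 points), Santos→Section 4pm (92 points), Rossi→Section 9am (65 points), Bakr→Section 11am (84 points), Osei→Section 2pm (88 points) — total 94+77+92+65+84+88 = 500 points.
Max-entry greedy (repeatedly take the single best remaining cell) gives 449 points, worse by 51.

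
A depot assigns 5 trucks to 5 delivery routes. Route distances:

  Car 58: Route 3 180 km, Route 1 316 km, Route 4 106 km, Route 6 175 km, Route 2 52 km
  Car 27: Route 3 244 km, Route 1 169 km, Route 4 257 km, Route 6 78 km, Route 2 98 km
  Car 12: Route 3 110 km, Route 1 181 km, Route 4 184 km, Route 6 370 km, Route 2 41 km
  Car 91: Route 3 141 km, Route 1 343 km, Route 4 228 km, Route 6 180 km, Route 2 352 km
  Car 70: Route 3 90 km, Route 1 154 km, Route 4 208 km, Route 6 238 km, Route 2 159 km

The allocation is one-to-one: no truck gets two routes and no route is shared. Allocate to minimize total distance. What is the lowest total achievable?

This is the linear assignment problem.
Optimal: Car 58→Route 4 (106 km), Car 27→Route 6 (78 km), Car 12→Route 2 (41 km), Car 91→Route 3 (141 km), Car 70→Route 1 (154 km) — total 106+78+41+141+154 = 520 km.
Row-greedy (each truck in turn takes its cheapest remaining route) gives 622 km, worse by 102.

Min total: 520 km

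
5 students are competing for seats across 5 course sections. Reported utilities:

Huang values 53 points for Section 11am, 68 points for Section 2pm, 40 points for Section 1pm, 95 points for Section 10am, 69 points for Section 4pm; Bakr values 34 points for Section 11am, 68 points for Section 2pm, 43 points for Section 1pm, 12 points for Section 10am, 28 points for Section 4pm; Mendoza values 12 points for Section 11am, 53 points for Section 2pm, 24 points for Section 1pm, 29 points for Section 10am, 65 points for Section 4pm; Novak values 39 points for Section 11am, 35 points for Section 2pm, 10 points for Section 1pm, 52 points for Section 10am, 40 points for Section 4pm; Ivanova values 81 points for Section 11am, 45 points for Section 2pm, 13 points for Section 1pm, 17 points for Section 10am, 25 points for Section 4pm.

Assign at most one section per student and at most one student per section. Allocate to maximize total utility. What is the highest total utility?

This is a one-to-one assignment (maximum-weight bipartite matching).
Optimal: Huang→Section 10am (95 points), Bakr→Section 2pm (68 points), Mendoza→Section 4pm (65 points), Novak→Section 1pm (10 points), Ivanova→Section 11am (81 points) — total 95+68+65+10+81 = 319 points.
Swapping Novak↔Mendoza (Novak→Section 4pm 40 points, Mendoza→Section 1pm 24 points) loses 11.

Max total: 319 points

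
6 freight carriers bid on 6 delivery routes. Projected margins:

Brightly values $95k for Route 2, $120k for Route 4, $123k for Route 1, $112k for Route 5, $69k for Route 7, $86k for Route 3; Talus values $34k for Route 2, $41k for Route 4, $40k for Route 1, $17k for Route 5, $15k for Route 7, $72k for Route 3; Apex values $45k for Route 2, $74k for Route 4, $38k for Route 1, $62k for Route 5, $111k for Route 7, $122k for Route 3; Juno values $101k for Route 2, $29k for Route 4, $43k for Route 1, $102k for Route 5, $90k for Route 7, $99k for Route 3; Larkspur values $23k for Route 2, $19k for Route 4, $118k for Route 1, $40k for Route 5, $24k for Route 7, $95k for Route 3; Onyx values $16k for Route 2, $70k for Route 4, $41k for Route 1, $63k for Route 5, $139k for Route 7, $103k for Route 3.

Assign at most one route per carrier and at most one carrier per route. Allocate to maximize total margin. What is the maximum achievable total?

Maximum total: $635k

Optimal: Brightly→Route 4 ($120k), Talus→Route 2 ($34k), Apex→Route 3 ($122k), Juno→Route 5 ($102k), Larkspur→Route 1 ($118k), Onyx→Route 7 ($139k) — total 120+34+122+102+118+139 = $635k.
Row-greedy (each carrier in turn takes its best remaining route) gives $501k, worse by 134.
Next-best assignment: Brightly→Route 5, Talus→Route 4, Apex→Route 3, Juno→Route 2, Larkspur→Route 1, Onyx→Route 7 = $633k.
Every other assignment is strictly worse.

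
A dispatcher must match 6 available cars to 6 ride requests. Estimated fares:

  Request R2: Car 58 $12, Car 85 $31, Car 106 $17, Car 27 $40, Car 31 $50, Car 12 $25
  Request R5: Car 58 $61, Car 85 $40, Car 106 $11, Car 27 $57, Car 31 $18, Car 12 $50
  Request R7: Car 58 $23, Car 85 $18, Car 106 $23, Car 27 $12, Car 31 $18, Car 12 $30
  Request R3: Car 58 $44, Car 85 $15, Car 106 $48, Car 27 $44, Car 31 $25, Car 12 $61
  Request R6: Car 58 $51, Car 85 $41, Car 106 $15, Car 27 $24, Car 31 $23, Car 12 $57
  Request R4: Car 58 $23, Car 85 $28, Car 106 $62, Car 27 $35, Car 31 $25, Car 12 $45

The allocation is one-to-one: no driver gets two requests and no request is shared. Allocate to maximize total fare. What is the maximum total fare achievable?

This is a one-to-one assignment (maximum-weight bipartite matching).
Optimal: Car 58→Request R6 ($51), Car 85→Request R7 ($18), Car 106→Request R4 ($62), Car 27→Request R5 ($57), Car 31→Request R2 ($50), Car 12→Request R3 ($61) — total 51+18+62+57+50+61 = $299.
Row-greedy (each driver in turn takes its best remaining request) gives $288, worse by 11.
Swapping Car 31↔Car 106 (Car 31→Request R4 $25, Car 106→Request R2 $17) loses 70.

Max total: $299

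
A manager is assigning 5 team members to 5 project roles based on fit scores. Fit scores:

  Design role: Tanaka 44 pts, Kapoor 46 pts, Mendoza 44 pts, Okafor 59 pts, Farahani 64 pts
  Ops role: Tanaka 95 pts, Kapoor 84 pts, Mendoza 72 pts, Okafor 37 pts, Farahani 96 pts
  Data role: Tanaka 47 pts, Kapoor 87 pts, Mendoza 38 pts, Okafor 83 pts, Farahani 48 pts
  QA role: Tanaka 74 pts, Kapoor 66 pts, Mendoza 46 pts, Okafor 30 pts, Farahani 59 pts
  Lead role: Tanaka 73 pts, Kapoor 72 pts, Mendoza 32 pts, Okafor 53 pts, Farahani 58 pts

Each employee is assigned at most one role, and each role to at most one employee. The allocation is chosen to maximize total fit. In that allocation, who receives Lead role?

Kapoor receives Lead role.

Treat this as an assignment problem: match each employee to one role.
Optimal: Tanaka→QA role (74 pts), Kapoor→Lead role (72 pts), Mendoza→Design role (44 pts), Okafor→Data role (83 pts), Farahani→Ops role (96 pts) — total 74+72+44+83+96 = 369 pts.
Max-entry greedy (repeatedly take the single best remaining cell) gives 348 pts, worse by 21.
Kapoor's own top role is Data role (87 pts), but forcing Kapoor→Data role and reassigning the rest optimally gives only 361 pts — worse by 8.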